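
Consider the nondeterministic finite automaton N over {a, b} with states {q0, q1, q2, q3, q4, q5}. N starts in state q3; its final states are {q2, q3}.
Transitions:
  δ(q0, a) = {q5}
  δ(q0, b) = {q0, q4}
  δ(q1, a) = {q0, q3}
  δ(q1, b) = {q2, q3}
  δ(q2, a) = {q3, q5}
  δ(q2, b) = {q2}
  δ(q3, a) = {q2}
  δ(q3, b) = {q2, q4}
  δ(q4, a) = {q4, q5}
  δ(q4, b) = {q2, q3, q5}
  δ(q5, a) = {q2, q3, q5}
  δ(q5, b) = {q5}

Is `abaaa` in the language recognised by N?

accepted

Start: {q3}
read a: {q2}
read b: {q2}
read a: {q3, q5}
read a: {q2, q3, q5}
read a: {q2, q3, q5}
Reachable ∩ accepting = {q2, q3} — nonempty.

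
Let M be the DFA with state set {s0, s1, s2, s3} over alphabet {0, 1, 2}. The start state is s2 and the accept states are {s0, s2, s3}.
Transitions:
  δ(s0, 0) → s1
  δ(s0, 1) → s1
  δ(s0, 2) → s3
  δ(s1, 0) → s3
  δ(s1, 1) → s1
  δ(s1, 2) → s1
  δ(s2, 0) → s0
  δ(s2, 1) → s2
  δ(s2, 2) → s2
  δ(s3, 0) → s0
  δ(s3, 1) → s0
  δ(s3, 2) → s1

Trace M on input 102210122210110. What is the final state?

s3

s2 --1--> s2
s2 --0--> s0
s0 --2--> s3
s3 --2--> s1
s1 --1--> s1
s1 --0--> s3
s3 --1--> s0
s0 --2--> s3
s3 --2--> s1
s1 --2--> s1
s1 --1--> s1
s1 --0--> s3
s3 --1--> s0
s0 --1--> s1
s1 --0--> s3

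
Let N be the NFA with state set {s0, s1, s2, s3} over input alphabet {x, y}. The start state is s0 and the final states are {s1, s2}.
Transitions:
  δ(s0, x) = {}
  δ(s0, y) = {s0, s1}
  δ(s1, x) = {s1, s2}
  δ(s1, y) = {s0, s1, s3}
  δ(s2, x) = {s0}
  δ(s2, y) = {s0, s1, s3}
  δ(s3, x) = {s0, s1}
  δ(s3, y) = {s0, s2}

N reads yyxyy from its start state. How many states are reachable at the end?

4

Start: {s0}
read y: {s0, s1}
read y: {s0, s1, s3}
read x: {s0, s1, s2}
read y: {s0, s1, s3}
read y: {s0, s1, s2, s3}
Final reachable set {s0, s1, s2, s3} has 4 states.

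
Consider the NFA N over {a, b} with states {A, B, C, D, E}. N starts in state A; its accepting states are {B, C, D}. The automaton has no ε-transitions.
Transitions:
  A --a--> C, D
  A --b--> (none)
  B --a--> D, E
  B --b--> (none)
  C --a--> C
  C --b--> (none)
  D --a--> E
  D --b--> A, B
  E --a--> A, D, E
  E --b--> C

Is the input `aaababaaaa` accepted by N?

Start: {A}
read a: {C, D}
read a: {C, E}
read a: {A, C, D, E}
read b: {A, B, C}
read a: {C, D, E}
read b: {A, B, C}
read a: {C, D, E}
read a: {A, C, D, E}
read a: {A, C, D, E}
read a: {A, C, D, E}
Reachable ∩ accepting = {C, D} — nonempty.

accepted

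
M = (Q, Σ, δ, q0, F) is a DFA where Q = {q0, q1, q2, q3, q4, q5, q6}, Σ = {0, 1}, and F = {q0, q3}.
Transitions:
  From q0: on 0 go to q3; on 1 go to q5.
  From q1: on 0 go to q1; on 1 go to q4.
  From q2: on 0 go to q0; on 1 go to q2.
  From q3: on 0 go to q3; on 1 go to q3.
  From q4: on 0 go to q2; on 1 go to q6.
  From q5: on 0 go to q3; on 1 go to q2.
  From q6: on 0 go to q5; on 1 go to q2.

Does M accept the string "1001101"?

accepted

q0 --1--> q5
q5 --0--> q3
q3 --0--> q3
q3 --1--> q3
q3 --1--> q3
q3 --0--> q3
q3 --1--> q3
End in state q3, which is an accepting state.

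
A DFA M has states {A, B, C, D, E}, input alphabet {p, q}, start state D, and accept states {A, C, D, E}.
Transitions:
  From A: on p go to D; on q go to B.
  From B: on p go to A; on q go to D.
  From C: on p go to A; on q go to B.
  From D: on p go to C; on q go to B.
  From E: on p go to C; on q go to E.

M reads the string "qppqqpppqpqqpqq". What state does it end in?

D --q--> B
B --p--> A
A --p--> D
D --q--> B
B --q--> D
D --p--> C
C --p--> A
A --p--> D
D --q--> B
B --p--> A
A --q--> B
B --q--> D
D --p--> C
C --q--> B
B --q--> D

D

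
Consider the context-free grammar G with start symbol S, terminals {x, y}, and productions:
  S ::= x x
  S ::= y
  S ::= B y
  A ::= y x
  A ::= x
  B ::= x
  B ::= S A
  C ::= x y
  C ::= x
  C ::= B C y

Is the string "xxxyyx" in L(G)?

no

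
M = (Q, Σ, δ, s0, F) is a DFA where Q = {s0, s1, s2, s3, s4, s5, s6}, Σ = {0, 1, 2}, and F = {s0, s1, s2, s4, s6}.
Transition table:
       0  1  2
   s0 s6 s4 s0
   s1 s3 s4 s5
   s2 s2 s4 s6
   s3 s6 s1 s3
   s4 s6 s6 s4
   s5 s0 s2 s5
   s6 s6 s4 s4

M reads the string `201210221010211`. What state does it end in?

s4

s0 --2--> s0
s0 --0--> s6
s6 --1--> s4
s4 --2--> s4
s4 --1--> s6
s6 --0--> s6
s6 --2--> s4
s4 --2--> s4
s4 --1--> s6
s6 --0--> s6
s6 --1--> s4
s4 --0--> s6
s6 --2--> s4
s4 --1--> s6
s6 --1--> s4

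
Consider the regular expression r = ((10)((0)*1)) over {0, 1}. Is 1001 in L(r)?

Split as 10·01: (10) matches 10 and ((0)*1) matches 01.

yes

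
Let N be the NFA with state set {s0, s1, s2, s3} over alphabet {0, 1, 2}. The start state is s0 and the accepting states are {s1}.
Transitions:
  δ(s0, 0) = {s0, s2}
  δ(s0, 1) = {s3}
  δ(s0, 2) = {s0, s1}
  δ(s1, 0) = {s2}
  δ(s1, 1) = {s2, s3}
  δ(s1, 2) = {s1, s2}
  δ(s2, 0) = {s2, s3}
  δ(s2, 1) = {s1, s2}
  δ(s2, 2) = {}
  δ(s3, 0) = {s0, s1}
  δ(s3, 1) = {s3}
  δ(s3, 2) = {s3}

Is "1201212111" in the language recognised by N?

rejected

Start: {s0}
read 1: {s3}
read 2: {s3}
read 0: {s0, s1}
read 1: {s2, s3}
read 2: {s3}
read 1: {s3}
read 2: {s3}
read 1: {s3}
read 1: {s3}
read 1: {s3}
Reachable ∩ accepting = {} — empty.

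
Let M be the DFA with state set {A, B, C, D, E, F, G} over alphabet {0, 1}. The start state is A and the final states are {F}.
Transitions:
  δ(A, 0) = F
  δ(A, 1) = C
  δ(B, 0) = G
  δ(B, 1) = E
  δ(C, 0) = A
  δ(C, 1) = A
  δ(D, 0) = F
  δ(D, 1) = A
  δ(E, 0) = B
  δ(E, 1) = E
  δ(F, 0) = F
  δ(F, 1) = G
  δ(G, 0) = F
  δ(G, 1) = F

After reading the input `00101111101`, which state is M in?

G

A --0--> F
F --0--> F
F --1--> G
G --0--> F
F --1--> G
G --1--> F
F --1--> G
G --1--> F
F --1--> G
G --0--> F
F --1--> G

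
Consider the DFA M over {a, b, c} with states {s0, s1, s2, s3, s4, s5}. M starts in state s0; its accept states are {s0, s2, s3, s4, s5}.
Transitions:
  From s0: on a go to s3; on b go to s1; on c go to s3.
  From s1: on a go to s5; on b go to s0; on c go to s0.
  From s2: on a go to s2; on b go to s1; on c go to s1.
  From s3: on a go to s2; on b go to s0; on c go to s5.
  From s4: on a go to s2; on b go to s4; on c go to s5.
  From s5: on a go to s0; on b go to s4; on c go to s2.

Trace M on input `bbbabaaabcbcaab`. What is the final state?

s1

s0 --b--> s1
s1 --b--> s0
s0 --b--> s1
s1 --a--> s5
s5 --b--> s4
s4 --a--> s2
s2 --a--> s2
s2 --a--> s2
s2 --b--> s1
s1 --c--> s0
s0 --b--> s1
s1 --c--> s0
s0 --a--> s3
s3 --a--> s2
s2 --b--> s1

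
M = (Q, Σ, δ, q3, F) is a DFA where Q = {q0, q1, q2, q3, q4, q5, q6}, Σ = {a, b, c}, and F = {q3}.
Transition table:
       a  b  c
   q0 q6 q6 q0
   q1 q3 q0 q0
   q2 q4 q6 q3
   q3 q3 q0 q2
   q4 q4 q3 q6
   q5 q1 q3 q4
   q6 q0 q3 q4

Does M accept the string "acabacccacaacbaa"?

q3 --a--> q3
q3 --c--> q2
q2 --a--> q4
q4 --b--> q3
q3 --a--> q3
q3 --c--> q2
q2 --c--> q3
q3 --c--> q2
q2 --a--> q4
q4 --c--> q6
q6 --a--> q0
q0 --a--> q6
q6 --c--> q4
q4 --b--> q3
q3 --a--> q3
q3 --a--> q3
End in state q3, which is an accepting state.

accepted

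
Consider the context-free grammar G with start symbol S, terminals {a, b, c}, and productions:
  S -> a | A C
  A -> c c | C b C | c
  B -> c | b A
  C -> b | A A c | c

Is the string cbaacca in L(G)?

no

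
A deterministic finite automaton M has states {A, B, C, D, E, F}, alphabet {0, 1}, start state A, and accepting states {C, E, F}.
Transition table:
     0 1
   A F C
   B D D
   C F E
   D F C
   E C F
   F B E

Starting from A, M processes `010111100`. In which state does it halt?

D

A --0--> F
F --1--> E
E --0--> C
C --1--> E
E --1--> F
F --1--> E
E --1--> F
F --0--> B
B --0--> D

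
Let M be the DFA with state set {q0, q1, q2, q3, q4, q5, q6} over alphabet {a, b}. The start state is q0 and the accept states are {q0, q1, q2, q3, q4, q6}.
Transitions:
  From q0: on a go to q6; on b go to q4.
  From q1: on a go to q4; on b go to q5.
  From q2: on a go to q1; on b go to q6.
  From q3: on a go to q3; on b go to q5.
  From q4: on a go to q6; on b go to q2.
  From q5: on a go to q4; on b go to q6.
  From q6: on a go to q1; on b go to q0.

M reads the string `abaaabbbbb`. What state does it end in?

q2

q0 --a--> q6
q6 --b--> q0
q0 --a--> q6
q6 --a--> q1
q1 --a--> q4
q4 --b--> q2
q2 --b--> q6
q6 --b--> q0
q0 --b--> q4
q4 --b--> q2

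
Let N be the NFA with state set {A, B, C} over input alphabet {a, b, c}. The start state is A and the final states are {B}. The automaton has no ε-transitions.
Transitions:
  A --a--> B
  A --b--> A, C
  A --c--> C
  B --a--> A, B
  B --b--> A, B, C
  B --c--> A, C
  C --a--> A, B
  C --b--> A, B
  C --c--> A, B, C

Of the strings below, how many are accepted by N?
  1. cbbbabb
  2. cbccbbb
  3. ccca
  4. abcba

cbbbabb: accepted
cbccbbb: accepted
ccca: accepted
abcba: accepted

4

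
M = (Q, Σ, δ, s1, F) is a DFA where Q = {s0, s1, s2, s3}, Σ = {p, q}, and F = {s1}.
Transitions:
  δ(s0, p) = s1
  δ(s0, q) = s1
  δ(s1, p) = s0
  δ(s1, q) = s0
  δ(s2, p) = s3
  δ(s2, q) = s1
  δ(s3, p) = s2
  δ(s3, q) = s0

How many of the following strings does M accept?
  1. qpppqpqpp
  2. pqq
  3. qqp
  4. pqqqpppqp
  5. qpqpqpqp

qpppqpqpp: rejected
pqq: rejected
qqp: rejected
pqqqpppqp: rejected
qpqpqpqp: accepted

1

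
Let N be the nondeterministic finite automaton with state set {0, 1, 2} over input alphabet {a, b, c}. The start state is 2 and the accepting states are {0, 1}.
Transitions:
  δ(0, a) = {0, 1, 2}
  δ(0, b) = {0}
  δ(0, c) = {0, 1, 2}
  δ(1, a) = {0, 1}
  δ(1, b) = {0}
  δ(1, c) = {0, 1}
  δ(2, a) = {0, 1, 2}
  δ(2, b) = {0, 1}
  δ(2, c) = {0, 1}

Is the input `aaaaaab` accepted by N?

Start: {2}
read a: {0, 1, 2}
read a: {0, 1, 2}
read a: {0, 1, 2}
read a: {0, 1, 2}
read a: {0, 1, 2}
read a: {0, 1, 2}
read b: {0, 1}
Reachable ∩ accepting = {0, 1} — nonempty.

accepted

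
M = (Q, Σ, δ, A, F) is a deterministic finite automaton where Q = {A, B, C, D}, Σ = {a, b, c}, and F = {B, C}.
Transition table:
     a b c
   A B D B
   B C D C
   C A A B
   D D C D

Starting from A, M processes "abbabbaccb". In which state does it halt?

A --a--> B
B --b--> D
D --b--> C
C --a--> A
A --b--> D
D --b--> C
C --a--> A
A --c--> B
B --c--> C
C --b--> A

A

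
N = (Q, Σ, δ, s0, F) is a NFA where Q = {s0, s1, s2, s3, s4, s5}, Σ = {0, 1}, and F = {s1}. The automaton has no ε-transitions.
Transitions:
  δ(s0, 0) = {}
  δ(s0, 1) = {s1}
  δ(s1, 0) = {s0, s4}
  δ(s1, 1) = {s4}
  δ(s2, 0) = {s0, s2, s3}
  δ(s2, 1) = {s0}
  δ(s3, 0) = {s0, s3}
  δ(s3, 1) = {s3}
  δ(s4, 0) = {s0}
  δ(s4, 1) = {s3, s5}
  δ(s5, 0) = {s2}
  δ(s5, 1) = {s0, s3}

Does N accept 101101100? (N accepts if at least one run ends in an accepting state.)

Start: {s0}
read 1: {s1}
read 0: {s0, s4}
read 1: {s1, s3, s5}
read 1: {s0, s3, s4}
read 0: {s0, s3}
read 1: {s1, s3}
read 1: {s3, s4}
read 0: {s0, s3}
read 0: {s0, s3}
Reachable ∩ accepting = {} — empty.

rejected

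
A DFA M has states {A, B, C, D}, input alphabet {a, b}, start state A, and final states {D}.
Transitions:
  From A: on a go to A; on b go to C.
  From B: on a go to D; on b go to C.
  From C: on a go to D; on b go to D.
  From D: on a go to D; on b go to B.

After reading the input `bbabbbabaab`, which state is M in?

B

A --b--> C
C --b--> D
D --a--> D
D --b--> B
B --b--> C
C --b--> D
D --a--> D
D --b--> B
B --a--> D
D --a--> D
D --b--> B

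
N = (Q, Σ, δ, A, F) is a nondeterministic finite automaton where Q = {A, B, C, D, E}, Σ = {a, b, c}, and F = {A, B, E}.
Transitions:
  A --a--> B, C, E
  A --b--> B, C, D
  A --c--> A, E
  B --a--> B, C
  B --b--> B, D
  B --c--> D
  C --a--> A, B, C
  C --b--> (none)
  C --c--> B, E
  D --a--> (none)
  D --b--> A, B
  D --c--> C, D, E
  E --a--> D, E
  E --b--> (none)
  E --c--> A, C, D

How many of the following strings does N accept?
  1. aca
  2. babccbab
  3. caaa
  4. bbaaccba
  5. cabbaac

aca: accepted
babccbab: accepted
caaa: accepted
bbaaccba: accepted
cabbaac: accepted

5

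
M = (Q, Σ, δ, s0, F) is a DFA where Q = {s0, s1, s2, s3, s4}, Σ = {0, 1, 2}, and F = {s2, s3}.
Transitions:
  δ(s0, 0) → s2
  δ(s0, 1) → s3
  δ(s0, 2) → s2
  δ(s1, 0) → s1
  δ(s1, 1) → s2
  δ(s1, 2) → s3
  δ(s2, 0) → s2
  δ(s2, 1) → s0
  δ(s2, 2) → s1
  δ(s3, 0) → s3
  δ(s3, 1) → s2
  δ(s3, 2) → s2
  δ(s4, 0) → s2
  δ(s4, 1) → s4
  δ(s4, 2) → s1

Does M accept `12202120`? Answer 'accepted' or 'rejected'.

rejected

s0 --1--> s3
s3 --2--> s2
s2 --2--> s1
s1 --0--> s1
s1 --2--> s3
s3 --1--> s2
s2 --2--> s1
s1 --0--> s1
End in state s1, which is not an accepting state.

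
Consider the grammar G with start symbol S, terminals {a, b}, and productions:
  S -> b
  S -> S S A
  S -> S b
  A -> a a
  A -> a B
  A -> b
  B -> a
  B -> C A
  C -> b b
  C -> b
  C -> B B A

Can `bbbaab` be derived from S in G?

yes

S ⇒ SSA ⇒ bSA ⇒ bSSAA ⇒ bbSAA ⇒ bbbAA ⇒ bbbaaA ⇒ bbbaab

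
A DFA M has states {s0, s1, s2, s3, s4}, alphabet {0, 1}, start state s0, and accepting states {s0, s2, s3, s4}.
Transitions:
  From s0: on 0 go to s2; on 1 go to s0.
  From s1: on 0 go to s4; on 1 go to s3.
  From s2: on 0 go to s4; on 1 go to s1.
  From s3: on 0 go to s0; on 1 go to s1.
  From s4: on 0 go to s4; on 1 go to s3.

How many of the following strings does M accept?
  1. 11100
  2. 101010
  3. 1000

3

11100: accepted
101010: accepted
1000: accepted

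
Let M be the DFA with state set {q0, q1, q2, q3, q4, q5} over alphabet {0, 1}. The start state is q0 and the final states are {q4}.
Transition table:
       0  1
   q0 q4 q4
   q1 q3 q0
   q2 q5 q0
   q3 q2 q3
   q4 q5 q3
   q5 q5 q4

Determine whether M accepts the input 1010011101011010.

q0 --1--> q4
q4 --0--> q5
q5 --1--> q4
q4 --0--> q5
q5 --0--> q5
q5 --1--> q4
q4 --1--> q3
q3 --1--> q3
q3 --0--> q2
q2 --1--> q0
q0 --0--> q4
q4 --1--> q3
q3 --1--> q3
q3 --0--> q2
q2 --1--> q0
q0 --0--> q4
End in state q4, which is an accepting state.

accepted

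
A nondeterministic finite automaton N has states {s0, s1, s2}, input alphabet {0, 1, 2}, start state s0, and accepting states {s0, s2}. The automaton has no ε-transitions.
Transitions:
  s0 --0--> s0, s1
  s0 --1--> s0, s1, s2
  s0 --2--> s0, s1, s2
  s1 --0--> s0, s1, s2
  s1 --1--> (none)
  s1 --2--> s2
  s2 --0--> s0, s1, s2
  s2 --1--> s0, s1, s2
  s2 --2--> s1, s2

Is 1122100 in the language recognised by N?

Start: {s0}
read 1: {s0, s1, s2}
read 1: {s0, s1, s2}
read 2: {s0, s1, s2}
read 2: {s0, s1, s2}
read 1: {s0, s1, s2}
read 0: {s0, s1, s2}
read 0: {s0, s1, s2}
Reachable ∩ accepting = {s0, s2} — nonempty.

accepted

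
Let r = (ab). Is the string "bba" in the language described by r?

No split of bba into u·v has a matching u and b matching v.

no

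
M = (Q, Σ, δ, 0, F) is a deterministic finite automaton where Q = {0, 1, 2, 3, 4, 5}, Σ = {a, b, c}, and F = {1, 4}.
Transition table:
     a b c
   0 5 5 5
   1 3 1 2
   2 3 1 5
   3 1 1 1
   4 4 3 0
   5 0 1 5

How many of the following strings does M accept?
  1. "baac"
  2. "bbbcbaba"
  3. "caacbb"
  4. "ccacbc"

1

"baac": rejected
"bbbcbaba": rejected
"caacbb": accepted
"ccacbc": rejected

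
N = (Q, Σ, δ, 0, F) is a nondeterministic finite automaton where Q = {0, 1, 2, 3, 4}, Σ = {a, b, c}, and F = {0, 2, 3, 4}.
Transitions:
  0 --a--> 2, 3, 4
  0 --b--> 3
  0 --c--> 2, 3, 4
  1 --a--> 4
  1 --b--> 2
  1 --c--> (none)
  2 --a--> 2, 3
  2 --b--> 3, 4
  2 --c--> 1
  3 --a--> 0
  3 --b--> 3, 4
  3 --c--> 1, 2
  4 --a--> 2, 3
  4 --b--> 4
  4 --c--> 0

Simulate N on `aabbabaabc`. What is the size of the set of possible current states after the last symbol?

3

Start: {0}
read a: {2, 3, 4}
read a: {0, 2, 3}
read b: {3, 4}
read b: {3, 4}
read a: {0, 2, 3}
read b: {3, 4}
read a: {0, 2, 3}
read a: {0, 2, 3, 4}
read b: {3, 4}
read c: {0, 1, 2}
Final reachable set {0, 1, 2} has 3 states.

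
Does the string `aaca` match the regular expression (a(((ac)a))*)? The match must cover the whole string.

yes

Split as a·aca: a matches a and (((ac)a))* matches aca.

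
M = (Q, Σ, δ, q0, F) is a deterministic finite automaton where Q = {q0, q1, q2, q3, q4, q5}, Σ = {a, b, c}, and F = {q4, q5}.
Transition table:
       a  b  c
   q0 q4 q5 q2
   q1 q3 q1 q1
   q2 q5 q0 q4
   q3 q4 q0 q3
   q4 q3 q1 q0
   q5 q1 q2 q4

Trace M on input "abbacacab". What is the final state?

q0 --a--> q4
q4 --b--> q1
q1 --b--> q1
q1 --a--> q3
q3 --c--> q3
q3 --a--> q4
q4 --c--> q0
q0 --a--> q4
q4 --b--> q1

q1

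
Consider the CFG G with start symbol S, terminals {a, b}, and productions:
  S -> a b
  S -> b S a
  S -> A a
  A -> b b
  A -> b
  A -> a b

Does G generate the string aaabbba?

no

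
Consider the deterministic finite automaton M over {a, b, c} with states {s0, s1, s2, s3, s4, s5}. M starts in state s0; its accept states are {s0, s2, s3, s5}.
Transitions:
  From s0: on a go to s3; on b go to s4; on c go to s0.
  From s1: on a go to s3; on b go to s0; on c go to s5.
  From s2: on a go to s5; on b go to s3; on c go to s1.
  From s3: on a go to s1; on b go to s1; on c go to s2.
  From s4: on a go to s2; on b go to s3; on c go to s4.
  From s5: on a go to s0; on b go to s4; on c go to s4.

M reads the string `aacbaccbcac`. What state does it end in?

s1

s0 --a--> s3
s3 --a--> s1
s1 --c--> s5
s5 --b--> s4
s4 --a--> s2
s2 --c--> s1
s1 --c--> s5
s5 --b--> s4
s4 --c--> s4
s4 --a--> s2
s2 --c--> s1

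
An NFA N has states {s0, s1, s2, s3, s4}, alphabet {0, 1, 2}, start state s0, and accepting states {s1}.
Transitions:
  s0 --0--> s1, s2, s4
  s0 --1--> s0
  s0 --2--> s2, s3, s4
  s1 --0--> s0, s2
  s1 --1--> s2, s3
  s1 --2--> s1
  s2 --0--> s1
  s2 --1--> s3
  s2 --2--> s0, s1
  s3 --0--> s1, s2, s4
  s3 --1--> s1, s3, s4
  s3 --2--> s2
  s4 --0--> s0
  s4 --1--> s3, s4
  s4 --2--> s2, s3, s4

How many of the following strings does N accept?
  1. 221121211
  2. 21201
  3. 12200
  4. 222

3

221121211: accepted
21201: rejected
12200: accepted
222: accepted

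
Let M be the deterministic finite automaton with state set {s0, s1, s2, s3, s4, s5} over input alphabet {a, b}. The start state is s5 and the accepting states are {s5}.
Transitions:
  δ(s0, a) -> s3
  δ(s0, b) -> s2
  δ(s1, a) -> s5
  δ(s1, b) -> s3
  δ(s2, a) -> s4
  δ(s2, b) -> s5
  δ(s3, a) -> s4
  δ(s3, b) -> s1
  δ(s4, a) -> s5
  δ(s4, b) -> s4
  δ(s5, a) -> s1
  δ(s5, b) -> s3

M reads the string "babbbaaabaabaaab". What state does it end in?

s5 --b--> s3
s3 --a--> s4
s4 --b--> s4
s4 --b--> s4
s4 --b--> s4
s4 --a--> s5
s5 --a--> s1
s1 --a--> s5
s5 --b--> s3
s3 --a--> s4
s4 --a--> s5
s5 --b--> s3
s3 --a--> s4
s4 --a--> s5
s5 --a--> s1
s1 --b--> s3

s3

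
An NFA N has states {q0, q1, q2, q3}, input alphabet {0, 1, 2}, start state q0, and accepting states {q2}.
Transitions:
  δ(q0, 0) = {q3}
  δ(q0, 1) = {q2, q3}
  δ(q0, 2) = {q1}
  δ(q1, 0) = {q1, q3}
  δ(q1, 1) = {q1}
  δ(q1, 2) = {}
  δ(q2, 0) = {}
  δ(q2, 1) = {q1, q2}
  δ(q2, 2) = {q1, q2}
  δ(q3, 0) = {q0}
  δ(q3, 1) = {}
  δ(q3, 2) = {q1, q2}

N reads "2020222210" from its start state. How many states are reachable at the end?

Start: {q0}
read 2: {q1}
read 0: {q1, q3}
read 2: {q1, q2}
read 0: {q1, q3}
read 2: {q1, q2}
read 2: {q1, q2}
read 2: {q1, q2}
read 2: {q1, q2}
read 1: {q1, q2}
read 0: {q1, q3}
Final reachable set {q1, q3} has 2 states.

2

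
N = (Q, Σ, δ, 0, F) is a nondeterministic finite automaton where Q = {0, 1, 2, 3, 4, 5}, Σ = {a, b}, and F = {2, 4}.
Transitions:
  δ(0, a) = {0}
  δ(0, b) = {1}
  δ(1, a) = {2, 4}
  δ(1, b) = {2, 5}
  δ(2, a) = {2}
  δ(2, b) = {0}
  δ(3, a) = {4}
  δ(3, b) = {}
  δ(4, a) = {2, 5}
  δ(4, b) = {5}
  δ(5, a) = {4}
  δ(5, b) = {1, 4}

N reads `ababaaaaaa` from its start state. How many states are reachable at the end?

3

Start: {0}
read a: {0}
read b: {1}
read a: {2, 4}
read b: {0, 5}
read a: {0, 4}
read a: {0, 2, 5}
read a: {0, 2, 4}
read a: {0, 2, 5}
read a: {0, 2, 4}
read a: {0, 2, 5}
Final reachable set {0, 2, 5} has 3 states.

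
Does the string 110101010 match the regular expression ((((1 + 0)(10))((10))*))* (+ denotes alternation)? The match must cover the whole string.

yes

Split into 1 piece 110101010; each matches (((1+0)(10))((10))*).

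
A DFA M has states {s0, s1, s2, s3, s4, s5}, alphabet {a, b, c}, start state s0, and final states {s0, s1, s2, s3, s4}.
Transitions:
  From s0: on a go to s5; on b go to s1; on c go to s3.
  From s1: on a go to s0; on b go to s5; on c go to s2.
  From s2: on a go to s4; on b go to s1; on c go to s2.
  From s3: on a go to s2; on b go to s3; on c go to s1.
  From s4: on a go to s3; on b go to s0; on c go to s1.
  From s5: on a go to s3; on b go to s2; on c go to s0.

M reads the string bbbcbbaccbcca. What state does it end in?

s4

s0 --b--> s1
s1 --b--> s5
s5 --b--> s2
s2 --c--> s2
s2 --b--> s1
s1 --b--> s5
s5 --a--> s3
s3 --c--> s1
s1 --c--> s2
s2 --b--> s1
s1 --c--> s2
s2 --c--> s2
s2 --a--> s4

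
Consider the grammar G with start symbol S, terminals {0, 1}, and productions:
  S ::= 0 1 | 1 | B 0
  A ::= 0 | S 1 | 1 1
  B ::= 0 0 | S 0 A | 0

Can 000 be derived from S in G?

yes

S ⇒ B0 ⇒ 000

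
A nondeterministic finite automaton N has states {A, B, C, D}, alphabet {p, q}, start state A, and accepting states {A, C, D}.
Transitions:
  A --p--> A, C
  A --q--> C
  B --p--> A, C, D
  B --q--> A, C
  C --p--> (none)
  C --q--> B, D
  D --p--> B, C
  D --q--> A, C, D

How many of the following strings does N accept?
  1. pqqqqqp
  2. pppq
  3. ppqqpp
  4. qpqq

3

pqqqqqp: accepted
pppq: accepted
ppqqpp: accepted
qpqq: rejected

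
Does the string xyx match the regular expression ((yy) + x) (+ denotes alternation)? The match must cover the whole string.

no

Neither (yy) nor x matches xyx.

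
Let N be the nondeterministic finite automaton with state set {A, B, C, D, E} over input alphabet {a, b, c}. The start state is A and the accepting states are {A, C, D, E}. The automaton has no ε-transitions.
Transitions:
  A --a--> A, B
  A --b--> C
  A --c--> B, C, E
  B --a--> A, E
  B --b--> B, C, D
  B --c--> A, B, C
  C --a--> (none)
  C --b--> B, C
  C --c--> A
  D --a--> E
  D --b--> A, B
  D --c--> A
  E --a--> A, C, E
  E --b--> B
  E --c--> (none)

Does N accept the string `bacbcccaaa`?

rejected

Start: {A}
read b: {C}
read a: {}
The reachable set is empty and stays empty for the remaining 8 symbols.
Reachable ∩ accepting = {} — empty.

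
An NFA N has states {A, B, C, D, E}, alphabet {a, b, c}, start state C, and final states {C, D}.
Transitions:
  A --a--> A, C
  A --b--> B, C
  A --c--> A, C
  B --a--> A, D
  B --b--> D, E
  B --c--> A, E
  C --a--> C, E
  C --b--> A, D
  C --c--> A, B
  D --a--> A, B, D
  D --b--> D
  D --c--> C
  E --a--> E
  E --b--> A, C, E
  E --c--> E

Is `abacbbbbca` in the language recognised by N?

Start: {C}
read a: {C, E}
read b: {A, C, D, E}
read a: {A, B, C, D, E}
read c: {A, B, C, E}
read b: {A, B, C, D, E}
read b: {A, B, C, D, E}
read b: {A, B, C, D, E}
read b: {A, B, C, D, E}
read c: {A, B, C, E}
read a: {A, C, D, E}
Reachable ∩ accepting = {C, D} — nonempty.

accepted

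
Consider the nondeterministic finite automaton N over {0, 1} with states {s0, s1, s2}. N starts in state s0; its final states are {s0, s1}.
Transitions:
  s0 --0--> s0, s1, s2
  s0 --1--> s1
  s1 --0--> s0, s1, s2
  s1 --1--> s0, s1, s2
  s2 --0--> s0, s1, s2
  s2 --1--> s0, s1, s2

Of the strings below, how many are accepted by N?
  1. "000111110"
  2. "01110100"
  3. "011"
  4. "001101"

4

"000111110": accepted
"01110100": accepted
"011": accepted
"001101": accepted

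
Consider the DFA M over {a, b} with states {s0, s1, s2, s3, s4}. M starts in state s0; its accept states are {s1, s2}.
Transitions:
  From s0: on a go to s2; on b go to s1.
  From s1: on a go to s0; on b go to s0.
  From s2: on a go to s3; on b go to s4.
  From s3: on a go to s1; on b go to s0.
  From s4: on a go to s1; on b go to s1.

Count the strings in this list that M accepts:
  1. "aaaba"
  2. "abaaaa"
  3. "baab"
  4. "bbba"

1

"aaaba": accepted
"abaaaa": rejected
"baab": rejected
"bbba": rejected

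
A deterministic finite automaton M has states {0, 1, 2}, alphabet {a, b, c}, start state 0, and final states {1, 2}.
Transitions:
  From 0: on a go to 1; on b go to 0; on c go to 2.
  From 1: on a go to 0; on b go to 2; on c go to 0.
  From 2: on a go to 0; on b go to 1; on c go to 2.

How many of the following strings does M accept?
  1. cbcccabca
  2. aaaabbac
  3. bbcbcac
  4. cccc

1

cbcccabca: rejected
aaaabbac: rejected
bbcbcac: rejected
cccc: accepted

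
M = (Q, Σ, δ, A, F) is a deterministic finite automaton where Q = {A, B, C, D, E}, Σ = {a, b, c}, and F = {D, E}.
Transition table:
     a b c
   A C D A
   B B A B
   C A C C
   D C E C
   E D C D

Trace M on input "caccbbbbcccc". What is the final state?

C

A --c--> A
A --a--> C
C --c--> C
C --c--> C
C --b--> C
C --b--> C
C --b--> C
C --b--> C
C --c--> C
C --c--> C
C --c--> C
C --c--> C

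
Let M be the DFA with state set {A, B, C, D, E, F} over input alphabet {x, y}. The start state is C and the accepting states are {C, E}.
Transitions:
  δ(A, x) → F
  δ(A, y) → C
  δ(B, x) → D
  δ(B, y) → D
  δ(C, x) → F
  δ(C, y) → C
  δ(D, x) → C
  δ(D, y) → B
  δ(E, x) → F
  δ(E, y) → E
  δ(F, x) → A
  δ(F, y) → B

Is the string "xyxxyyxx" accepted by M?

rejected

C --x--> F
F --y--> B
B --x--> D
D --x--> C
C --y--> C
C --y--> C
C --x--> F
F --x--> A
End in state A, which is not an accepting state.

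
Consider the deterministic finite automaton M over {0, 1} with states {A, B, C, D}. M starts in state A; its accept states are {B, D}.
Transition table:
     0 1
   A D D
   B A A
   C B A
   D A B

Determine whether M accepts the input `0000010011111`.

A --0--> D
D --0--> A
A --0--> D
D --0--> A
A --0--> D
D --1--> B
B --0--> A
A --0--> D
D --1--> B
B --1--> A
A --1--> D
D --1--> B
B --1--> A
End in state A, which is not an accepting state.

rejected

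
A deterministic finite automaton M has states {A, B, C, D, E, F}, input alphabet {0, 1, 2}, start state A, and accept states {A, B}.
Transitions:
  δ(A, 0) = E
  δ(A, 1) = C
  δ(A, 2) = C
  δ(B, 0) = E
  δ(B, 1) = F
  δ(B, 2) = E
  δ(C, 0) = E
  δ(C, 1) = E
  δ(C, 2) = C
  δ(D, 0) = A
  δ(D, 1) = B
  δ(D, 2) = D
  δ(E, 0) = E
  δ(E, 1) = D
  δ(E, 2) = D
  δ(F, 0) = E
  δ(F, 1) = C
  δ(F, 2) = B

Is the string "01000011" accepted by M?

accepted

A --0--> E
E --1--> D
D --0--> A
A --0--> E
E --0--> E
E --0--> E
E --1--> D
D --1--> B
End in state B, which is an accepting state.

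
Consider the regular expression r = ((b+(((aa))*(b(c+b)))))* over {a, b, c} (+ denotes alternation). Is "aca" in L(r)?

no

aca cannot be split into zero or more pieces each matching (b+(((aa))*(b(c+b)))).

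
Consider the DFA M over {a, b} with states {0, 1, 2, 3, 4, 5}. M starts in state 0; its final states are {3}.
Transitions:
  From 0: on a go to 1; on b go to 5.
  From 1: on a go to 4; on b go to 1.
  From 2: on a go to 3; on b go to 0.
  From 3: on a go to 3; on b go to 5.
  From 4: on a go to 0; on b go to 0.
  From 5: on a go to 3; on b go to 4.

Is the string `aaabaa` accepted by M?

0 --a--> 1
1 --a--> 4
4 --a--> 0
0 --b--> 5
5 --a--> 3
3 --a--> 3
End in state 3, which is an accepting state.

accepted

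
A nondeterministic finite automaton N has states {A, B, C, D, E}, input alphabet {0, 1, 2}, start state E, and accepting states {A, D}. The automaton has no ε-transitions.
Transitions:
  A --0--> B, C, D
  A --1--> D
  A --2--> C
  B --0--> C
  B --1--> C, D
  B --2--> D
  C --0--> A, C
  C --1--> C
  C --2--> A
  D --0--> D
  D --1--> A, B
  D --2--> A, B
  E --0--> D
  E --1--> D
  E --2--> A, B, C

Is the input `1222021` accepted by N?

Start: {E}
read 1: {D}
read 2: {A, B}
read 2: {C, D}
read 2: {A, B}
read 0: {B, C, D}
read 2: {A, B, D}
read 1: {A, B, C, D}
Reachable ∩ accepting = {A, D} — nonempty.

accepted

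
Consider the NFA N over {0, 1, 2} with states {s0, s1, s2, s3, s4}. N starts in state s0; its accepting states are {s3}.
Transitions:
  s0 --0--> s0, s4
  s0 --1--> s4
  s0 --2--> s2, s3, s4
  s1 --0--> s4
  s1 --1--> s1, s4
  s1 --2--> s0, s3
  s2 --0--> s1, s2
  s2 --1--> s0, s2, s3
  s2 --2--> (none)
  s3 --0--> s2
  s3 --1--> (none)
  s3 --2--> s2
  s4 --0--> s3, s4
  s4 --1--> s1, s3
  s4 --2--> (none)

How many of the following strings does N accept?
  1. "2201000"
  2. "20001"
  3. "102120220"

"2201000": accepted
"20001": accepted
"102120220": accepted

3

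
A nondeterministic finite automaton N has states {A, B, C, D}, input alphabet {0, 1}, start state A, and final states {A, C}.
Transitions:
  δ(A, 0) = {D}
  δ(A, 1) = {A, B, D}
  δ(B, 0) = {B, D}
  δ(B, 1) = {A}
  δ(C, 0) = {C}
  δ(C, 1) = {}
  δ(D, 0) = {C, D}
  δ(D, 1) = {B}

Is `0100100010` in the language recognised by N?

Start: {A}
read 0: {D}
read 1: {B}
read 0: {B, D}
read 0: {B, C, D}
read 1: {A, B}
read 0: {B, D}
read 0: {B, C, D}
read 0: {B, C, D}
read 1: {A, B}
read 0: {B, D}
Reachable ∩ accepting = {} — empty.

rejected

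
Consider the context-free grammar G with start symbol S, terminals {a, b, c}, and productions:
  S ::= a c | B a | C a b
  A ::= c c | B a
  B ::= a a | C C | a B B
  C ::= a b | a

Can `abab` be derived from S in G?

S ⇒ Cab ⇒ abab

yes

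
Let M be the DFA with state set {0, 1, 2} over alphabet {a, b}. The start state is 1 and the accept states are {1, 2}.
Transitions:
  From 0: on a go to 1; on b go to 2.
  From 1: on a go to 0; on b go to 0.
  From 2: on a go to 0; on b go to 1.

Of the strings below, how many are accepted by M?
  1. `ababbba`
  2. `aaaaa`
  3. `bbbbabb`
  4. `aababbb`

`ababbba`: accepted
`aaaaa`: rejected
`bbbbabb`: accepted
`aababbb`: accepted

3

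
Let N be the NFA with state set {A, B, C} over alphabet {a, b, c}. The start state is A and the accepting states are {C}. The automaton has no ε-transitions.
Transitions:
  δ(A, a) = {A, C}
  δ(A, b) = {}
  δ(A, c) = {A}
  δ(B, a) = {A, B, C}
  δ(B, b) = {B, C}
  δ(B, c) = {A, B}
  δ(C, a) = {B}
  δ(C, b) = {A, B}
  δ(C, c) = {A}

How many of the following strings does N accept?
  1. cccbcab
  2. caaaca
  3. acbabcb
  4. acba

cccbcab: rejected
caaaca: accepted
acbabcb: rejected
acba: rejected

1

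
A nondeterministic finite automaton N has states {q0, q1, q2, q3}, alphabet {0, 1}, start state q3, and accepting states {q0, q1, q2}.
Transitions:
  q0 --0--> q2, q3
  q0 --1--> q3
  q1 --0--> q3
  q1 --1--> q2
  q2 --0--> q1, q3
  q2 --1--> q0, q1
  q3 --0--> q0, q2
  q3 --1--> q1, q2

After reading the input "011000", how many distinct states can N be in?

Start: {q3}
read 0: {q0, q2}
read 1: {q0, q1, q3}
read 1: {q1, q2, q3}
read 0: {q0, q1, q2, q3}
read 0: {q0, q1, q2, q3}
read 0: {q0, q1, q2, q3}
Final reachable set {q0, q1, q2, q3} has 4 states.

4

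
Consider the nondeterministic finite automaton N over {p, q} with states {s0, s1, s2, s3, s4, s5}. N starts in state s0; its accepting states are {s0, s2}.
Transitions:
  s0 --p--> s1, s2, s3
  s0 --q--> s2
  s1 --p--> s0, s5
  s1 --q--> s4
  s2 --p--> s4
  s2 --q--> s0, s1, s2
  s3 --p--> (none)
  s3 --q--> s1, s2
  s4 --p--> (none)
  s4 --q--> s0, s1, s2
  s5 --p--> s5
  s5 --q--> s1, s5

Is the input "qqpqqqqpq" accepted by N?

Start: {s0}
read q: {s2}
read q: {s0, s1, s2}
read p: {s0, s1, s2, s3, s4, s5}
read q: {s0, s1, s2, s4, s5}
read q: {s0, s1, s2, s4, s5}
read q: {s0, s1, s2, s4, s5}
read q: {s0, s1, s2, s4, s5}
read p: {s0, s1, s2, s3, s4, s5}
read q: {s0, s1, s2, s4, s5}
Reachable ∩ accepting = {s0, s2} — nonempty.

accepted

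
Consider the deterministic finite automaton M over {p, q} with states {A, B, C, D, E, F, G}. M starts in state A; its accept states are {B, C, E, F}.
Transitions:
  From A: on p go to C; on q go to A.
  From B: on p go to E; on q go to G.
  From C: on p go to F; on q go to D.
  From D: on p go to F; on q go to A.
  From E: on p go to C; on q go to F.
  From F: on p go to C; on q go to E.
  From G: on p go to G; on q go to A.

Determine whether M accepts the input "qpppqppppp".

A --q--> A
A --p--> C
C --p--> F
F --p--> C
C --q--> D
D --p--> F
F --p--> C
C --p--> F
F --p--> C
C --p--> F
End in state F, which is an accepting state.

accepted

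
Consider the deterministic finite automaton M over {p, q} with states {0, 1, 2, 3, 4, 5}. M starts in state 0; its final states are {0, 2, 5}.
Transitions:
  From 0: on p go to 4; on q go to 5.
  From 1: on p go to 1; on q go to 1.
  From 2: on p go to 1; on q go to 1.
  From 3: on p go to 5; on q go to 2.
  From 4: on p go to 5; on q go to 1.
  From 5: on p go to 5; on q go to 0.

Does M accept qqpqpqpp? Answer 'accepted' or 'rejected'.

0 --q--> 5
5 --q--> 0
0 --p--> 4
4 --q--> 1
1 --p--> 1
1 --q--> 1
1 --p--> 1
1 --p--> 1
End in state 1, which is not an accepting state.

rejected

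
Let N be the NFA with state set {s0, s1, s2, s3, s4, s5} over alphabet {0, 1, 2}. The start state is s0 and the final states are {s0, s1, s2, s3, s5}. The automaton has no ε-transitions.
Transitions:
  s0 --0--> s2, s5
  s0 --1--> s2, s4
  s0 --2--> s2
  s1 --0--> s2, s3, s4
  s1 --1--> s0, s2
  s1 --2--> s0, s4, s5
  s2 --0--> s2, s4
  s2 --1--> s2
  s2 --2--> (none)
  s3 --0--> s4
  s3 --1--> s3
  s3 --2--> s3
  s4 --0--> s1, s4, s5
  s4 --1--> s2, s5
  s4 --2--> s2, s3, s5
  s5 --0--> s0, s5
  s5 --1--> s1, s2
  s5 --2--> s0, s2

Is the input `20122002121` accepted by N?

Start: {s0}
read 2: {s2}
read 0: {s2, s4}
read 1: {s2, s5}
read 2: {s0, s2}
read 2: {s2}
read 0: {s2, s4}
read 0: {s1, s2, s4, s5}
read 2: {s0, s2, s3, s4, s5}
read 1: {s1, s2, s3, s4, s5}
read 2: {s0, s2, s3, s4, s5}
read 1: {s1, s2, s3, s4, s5}
Reachable ∩ accepting = {s1, s2, s3, s5} — nonempty.

accepted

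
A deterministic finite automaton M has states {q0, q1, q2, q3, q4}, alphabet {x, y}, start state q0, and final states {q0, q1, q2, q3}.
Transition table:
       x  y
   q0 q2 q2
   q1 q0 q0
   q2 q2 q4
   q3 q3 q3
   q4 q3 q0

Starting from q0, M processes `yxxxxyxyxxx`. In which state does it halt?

q0 --y--> q2
q2 --x--> q2
q2 --x--> q2
q2 --x--> q2
q2 --x--> q2
q2 --y--> q4
q4 --x--> q3
q3 --y--> q3
q3 --x--> q3
q3 --x--> q3
q3 --x--> q3

q3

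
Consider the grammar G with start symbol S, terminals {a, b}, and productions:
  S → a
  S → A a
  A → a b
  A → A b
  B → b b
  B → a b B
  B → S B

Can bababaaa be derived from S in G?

no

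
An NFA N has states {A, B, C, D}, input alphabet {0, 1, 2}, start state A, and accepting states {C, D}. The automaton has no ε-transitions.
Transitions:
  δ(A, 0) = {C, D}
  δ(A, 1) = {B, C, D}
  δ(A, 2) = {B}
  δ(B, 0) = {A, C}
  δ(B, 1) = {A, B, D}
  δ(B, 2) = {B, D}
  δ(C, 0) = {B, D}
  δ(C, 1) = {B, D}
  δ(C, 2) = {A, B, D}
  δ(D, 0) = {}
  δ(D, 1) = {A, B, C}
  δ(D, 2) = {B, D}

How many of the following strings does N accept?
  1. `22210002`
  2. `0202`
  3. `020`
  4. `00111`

`22210002`: accepted
`0202`: accepted
`020`: accepted
`00111`: accepted

4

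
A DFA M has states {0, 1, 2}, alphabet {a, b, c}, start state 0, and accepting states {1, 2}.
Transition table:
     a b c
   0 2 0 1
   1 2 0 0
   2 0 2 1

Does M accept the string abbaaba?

0 --a--> 2
2 --b--> 2
2 --b--> 2
2 --a--> 0
0 --a--> 2
2 --b--> 2
2 --a--> 0
End in state 0, which is not an accepting state.

rejected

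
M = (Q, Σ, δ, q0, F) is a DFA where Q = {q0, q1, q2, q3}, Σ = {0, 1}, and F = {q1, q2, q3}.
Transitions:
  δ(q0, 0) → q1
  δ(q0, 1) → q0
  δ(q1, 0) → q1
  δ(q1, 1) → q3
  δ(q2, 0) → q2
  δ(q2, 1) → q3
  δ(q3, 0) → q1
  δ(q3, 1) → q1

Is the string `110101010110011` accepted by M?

q0 --1--> q0
q0 --1--> q0
q0 --0--> q1
q1 --1--> q3
q3 --0--> q1
q1 --1--> q3
q3 --0--> q1
q1 --1--> q3
q3 --0--> q1
q1 --1--> q3
q3 --1--> q1
q1 --0--> q1
q1 --0--> q1
q1 --1--> q3
q3 --1--> q1
End in state q1, which is an accepting state.

accepted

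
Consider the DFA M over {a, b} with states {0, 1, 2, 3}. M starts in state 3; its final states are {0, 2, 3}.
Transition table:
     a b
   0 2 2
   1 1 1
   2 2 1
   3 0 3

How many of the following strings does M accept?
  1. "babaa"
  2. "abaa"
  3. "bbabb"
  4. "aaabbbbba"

"babaa": accepted
"abaa": accepted
"bbabb": rejected
"aaabbbbba": rejected

2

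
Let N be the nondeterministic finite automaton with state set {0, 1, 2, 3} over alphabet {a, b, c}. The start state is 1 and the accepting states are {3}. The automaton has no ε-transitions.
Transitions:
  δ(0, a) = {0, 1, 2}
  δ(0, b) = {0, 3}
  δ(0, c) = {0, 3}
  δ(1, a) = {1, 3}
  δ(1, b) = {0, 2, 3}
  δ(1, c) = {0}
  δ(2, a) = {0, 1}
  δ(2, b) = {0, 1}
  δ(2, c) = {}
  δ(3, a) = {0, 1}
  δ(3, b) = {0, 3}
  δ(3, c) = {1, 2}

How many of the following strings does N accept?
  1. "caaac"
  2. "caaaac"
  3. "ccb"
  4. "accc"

4

"caaac": accepted
"caaaac": accepted
"ccb": accepted
"accc": accepted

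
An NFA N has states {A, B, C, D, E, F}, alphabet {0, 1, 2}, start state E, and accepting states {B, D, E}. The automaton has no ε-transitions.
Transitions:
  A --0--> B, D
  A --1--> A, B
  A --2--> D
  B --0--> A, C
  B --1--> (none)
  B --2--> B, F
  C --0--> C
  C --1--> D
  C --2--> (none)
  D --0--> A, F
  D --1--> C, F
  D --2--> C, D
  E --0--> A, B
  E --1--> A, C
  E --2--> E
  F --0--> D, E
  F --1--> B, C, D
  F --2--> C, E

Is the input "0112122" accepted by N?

accepted

Start: {E}
read 0: {A, B}
read 1: {A, B}
read 1: {A, B}
read 2: {B, D, F}
read 1: {B, C, D, F}
read 2: {B, C, D, E, F}
read 2: {B, C, D, E, F}
Reachable ∩ accepting = {B, D, E} — nonempty.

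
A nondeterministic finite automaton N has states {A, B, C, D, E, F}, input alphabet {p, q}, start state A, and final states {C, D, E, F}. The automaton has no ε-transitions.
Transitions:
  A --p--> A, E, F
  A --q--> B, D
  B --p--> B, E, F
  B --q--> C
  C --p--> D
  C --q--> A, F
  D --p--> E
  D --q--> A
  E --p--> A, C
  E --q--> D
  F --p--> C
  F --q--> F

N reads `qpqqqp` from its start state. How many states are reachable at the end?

Start: {A}
read q: {B, D}
read p: {B, E, F}
read q: {C, D, F}
read q: {A, F}
read q: {B, D, F}
read p: {B, C, E, F}
Final reachable set {B, C, E, F} has 4 states.

4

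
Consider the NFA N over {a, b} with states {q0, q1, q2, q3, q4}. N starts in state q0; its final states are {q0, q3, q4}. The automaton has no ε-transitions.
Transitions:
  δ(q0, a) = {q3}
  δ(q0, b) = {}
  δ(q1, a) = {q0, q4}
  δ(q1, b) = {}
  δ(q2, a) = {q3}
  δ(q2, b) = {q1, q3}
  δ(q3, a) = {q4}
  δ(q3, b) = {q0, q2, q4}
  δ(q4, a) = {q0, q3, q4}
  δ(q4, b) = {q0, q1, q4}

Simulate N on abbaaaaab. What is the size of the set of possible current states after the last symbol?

Start: {q0}
read a: {q3}
read b: {q0, q2, q4}
read b: {q0, q1, q3, q4}
read a: {q0, q3, q4}
read a: {q0, q3, q4}
read a: {q0, q3, q4}
read a: {q0, q3, q4}
read a: {q0, q3, q4}
read b: {q0, q1, q2, q4}
Final reachable set {q0, q1, q2, q4} has 4 states.

4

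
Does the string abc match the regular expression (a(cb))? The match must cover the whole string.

No split of abc into u·v has a matching u and (cb) matching v.

no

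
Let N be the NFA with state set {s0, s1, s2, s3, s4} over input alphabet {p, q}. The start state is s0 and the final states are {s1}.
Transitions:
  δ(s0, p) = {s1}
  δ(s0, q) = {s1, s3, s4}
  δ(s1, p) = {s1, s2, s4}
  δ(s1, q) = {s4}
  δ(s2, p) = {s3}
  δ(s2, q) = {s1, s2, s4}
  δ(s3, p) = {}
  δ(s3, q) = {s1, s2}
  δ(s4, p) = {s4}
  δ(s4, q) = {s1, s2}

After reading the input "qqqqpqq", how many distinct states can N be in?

3

Start: {s0}
read q: {s1, s3, s4}
read q: {s1, s2, s4}
read q: {s1, s2, s4}
read q: {s1, s2, s4}
read p: {s1, s2, s3, s4}
read q: {s1, s2, s4}
read q: {s1, s2, s4}
Final reachable set {s1, s2, s4} has 3 states.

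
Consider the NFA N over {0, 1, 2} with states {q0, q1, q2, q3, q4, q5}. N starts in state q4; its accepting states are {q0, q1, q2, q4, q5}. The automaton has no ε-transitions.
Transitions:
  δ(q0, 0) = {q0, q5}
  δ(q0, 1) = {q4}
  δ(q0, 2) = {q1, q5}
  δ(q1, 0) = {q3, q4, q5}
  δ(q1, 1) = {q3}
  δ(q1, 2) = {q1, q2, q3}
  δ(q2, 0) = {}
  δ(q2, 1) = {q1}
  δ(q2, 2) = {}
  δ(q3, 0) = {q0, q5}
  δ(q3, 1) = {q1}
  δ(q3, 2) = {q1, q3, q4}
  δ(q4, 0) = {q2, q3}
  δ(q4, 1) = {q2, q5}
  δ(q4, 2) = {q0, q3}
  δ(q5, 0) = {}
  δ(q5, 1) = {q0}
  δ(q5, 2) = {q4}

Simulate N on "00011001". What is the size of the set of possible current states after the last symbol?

Start: {q4}
read 0: {q2, q3}
read 0: {q0, q5}
read 0: {q0, q5}
read 1: {q0, q4}
read 1: {q2, q4, q5}
read 0: {q2, q3}
read 0: {q0, q5}
read 1: {q0, q4}
Final reachable set {q0, q4} has 2 states.

2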